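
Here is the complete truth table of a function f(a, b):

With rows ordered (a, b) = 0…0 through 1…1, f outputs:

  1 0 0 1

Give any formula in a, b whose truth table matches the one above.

f(a, b) = (a ⊕ b)'

The output is 1 exactly when an even number of inputs are 1 — the complement of 2-way XOR.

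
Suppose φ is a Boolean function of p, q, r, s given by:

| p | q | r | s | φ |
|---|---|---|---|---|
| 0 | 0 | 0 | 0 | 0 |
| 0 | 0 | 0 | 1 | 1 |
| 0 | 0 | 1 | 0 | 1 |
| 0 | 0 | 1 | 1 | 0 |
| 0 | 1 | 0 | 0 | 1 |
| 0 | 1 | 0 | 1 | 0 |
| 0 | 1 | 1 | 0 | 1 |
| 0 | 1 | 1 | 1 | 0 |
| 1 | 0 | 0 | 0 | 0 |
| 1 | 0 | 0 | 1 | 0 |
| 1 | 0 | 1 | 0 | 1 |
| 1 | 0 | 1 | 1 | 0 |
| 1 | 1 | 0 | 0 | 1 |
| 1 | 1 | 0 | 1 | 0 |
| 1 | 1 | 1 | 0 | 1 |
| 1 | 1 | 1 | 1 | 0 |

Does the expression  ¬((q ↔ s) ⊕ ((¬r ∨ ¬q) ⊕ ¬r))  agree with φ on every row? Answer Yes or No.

Test each input against both φ and the formula:
  p=0, q=0, r=0, s=0: formula gives 0, φ = 0 ✓
  p=0, q=0, r=0, s=1: formula gives 1, φ = 1 ✓
  p=0, q=0, r=1, s=0: formula gives 1, φ = 1 ✓
  p=0, q=0, r=1, s=1: formula gives 0, φ = 0 ✓
  …
  p=1, q=0, r=0, s=1: formula gives 1, but φ = 0 ✗
A single disagreement suffices: at (1,0,0,1) they differ, so the formula does not compute φ.

No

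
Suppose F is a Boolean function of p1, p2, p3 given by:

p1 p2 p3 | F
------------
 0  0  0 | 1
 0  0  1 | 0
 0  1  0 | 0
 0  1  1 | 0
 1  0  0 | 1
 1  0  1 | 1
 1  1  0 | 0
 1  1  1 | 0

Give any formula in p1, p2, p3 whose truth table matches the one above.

F(p1, p2, p3) = (((~p1 & ~p2) & ~p3) | ((p1 & ~p2) & ~p3)) | ((p1 & ~p2) & p3)

F=1 on 3 inputs: (0,0,0), (1,0,0), (1,0,1). Reading each as a conjunction of literals (¬p1·¬p2·¬p3, p1·¬p2·¬p3, p1·¬p2·p3) and taking the OR gives the canonical DNF.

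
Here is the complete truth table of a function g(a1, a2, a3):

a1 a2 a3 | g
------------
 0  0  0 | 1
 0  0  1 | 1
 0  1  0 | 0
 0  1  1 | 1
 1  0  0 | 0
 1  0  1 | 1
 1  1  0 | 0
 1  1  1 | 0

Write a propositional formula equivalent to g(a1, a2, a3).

Collect the rows where g=1 — (0,0,0), (0,0,1), (0,1,1), (1,0,1) — and write one minterm per row: ¬a1·¬a2·¬a3, ¬a1·¬a2·a3, ¬a1·a2·a3, a1·¬a2·a3. Their union (logical OR) reproduces the table exactly.

g(a1, a2, a3) = ((((~a1 & ~a2) & ~a3) | ((~a1 & ~a2) & a3)) | ((~a1 & a2) & a3)) | ((a1 & ~a2) & a3)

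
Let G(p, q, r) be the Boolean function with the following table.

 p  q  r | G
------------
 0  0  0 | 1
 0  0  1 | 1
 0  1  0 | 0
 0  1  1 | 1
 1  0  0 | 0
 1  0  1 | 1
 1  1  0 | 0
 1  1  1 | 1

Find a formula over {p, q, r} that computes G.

G(p, q, r) = ((((p' · q) · r') + ((p · q') · r')) + ((p · q) · r'))'

The 0-rows are (0,1,0), (1,0,0), (1,1,0). Take each as a conjunction (¬p·q·¬r, p·¬q·¬r, p·q·¬r), form their disjunction, and complement — that gives a formula that is 1 everywhere G is.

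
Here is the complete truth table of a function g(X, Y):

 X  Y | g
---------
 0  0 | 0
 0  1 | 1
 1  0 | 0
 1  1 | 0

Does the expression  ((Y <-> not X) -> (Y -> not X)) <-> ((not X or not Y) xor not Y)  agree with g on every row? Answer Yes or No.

Yes

Test each input against both g and the formula:
  X=0, Y=0: formula gives 0, g = 0 ✓
  X=0, Y=1: formula gives 1, g = 1 ✓
  X=1, Y=0: formula gives 0, g = 0 ✓
  X=1, Y=1: formula gives 0, g = 0 ✓
All 4 rows match — the expression computes g exactly.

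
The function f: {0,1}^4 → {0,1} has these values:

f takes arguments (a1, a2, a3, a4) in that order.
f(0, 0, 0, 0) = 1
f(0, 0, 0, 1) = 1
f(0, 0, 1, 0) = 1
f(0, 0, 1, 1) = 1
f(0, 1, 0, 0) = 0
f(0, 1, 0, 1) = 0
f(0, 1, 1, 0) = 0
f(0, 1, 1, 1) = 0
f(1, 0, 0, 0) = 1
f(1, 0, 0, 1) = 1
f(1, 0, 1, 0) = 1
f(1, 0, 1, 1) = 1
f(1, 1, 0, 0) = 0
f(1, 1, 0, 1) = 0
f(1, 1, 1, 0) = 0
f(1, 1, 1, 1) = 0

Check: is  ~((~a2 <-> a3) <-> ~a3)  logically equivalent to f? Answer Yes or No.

Test each input against both f and the formula:
  a1=0, a2=0, a3=0, a4=0: formula gives 1, f = 1 ✓
  a1=0, a2=0, a3=0, a4=1: formula gives 1, f = 1 ✓
  a1=0, a2=0, a3=1, a4=0: formula gives 1, f = 1 ✓
  a1=0, a2=0, a3=1, a4=1: formula gives 1, f = 1 ✓
  … (the remaining 12 rows also agree.)
Every row agrees, so the formula is equivalent.

Yes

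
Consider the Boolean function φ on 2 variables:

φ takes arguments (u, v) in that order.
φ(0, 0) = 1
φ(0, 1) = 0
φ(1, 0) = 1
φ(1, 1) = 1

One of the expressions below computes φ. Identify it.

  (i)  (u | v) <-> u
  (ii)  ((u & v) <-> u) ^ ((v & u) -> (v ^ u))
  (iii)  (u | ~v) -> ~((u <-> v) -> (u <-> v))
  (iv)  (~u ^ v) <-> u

i

(ii): at (0,0) it gives 0, but φ = 1 — eliminated.
(iii): at (0,0) it gives 0, but φ = 1 — eliminated.
(iv): at (0,0) it gives 0, but φ = 1 — eliminated.
Only (i) survives; checking it on all 4 rows confirms it matches φ.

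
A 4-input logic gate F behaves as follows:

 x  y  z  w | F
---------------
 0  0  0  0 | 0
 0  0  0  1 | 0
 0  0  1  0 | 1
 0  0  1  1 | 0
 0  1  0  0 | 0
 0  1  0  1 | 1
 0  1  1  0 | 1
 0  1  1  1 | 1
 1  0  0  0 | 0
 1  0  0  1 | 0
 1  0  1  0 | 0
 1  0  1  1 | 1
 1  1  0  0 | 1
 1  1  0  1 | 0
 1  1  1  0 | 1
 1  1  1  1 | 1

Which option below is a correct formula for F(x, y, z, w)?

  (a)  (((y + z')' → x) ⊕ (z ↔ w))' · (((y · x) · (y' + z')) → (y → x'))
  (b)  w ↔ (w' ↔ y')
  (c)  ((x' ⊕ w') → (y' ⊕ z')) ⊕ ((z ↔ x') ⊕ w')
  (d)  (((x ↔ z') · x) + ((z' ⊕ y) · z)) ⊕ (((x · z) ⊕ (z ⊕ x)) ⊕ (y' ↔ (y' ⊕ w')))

(a) fails at (0,0,0,0): the formula yields 1, F is 0.
(b) fails at (0,0,1,0): the formula yields 0, F is 1.
(d) fails at (0,0,0,1): the formula yields 1, F is 0.
Only (c) survives; checking it on all 16 rows confirms it matches F.

c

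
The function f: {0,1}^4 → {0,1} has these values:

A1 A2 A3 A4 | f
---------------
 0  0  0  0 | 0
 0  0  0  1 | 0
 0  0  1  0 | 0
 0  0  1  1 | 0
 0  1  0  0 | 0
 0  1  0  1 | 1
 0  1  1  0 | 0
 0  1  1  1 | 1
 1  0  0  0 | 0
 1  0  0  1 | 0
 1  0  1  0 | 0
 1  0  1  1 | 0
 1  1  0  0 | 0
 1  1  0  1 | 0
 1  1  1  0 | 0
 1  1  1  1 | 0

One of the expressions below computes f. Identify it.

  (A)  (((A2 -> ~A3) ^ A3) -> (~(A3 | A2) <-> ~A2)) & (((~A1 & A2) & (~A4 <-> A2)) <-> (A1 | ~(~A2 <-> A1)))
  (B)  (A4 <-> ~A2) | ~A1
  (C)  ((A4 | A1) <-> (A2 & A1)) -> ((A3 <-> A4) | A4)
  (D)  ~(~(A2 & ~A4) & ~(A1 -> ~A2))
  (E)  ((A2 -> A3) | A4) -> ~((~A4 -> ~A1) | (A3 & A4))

(B): at (0,0,0,0) it gives 1, but f = 0 — eliminated.
(C): at (0,0,0,0) it gives 1, but f = 0 — eliminated.
(D): at (0,0,0,0) it gives 1, but f = 0 — eliminated.
(E): at (0,1,0,0) it gives 1, but f = 0 — eliminated.
(A) is the remaining candidate, and it agrees with f on all 16 inputs.

A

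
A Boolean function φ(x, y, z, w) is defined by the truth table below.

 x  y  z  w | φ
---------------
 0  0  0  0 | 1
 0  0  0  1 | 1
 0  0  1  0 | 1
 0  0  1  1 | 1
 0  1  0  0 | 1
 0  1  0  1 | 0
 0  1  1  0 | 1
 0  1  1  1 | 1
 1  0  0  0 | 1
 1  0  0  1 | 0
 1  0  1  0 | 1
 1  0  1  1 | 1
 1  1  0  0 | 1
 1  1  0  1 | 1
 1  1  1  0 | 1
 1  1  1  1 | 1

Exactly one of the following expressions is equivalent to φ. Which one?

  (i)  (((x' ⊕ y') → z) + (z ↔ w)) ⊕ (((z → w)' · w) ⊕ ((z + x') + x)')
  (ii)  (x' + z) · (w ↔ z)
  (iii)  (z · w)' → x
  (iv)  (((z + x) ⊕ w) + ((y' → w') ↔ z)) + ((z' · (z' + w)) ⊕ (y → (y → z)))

(ii): at (0,0,0,1) it gives 0, but φ = 1 — eliminated.
(iii): at (0,0,0,0) it gives 0, but φ = 1 — eliminated.
(iv): at (0,0,0,0) it gives 0, but φ = 1 — eliminated.
Only (i) survives; checking it on all 16 rows confirms it matches φ.

i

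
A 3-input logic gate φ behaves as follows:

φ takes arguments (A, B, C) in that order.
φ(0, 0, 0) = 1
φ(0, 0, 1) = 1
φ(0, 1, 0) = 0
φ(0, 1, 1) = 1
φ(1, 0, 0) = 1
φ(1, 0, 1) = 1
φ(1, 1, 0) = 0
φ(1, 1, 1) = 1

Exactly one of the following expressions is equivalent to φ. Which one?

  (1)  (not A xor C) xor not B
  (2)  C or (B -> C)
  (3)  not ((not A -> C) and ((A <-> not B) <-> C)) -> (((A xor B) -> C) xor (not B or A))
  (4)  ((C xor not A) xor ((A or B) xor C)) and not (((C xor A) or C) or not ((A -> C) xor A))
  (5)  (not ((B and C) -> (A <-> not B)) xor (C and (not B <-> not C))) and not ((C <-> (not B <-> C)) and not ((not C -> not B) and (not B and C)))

(1) disagrees with φ on (0,0,0) (formula → 0, table → 1); rule it out.
(3) disagrees with φ on (0,0,0) (formula → 0, table → 1); rule it out.
(4) disagrees with φ on (0,0,1) (formula → 0, table → 1); rule it out.
(5) disagrees with φ on (0,0,0) (formula → 0, table → 1); rule it out.
(2) is the remaining candidate, and it agrees with φ on all 8 inputs.

2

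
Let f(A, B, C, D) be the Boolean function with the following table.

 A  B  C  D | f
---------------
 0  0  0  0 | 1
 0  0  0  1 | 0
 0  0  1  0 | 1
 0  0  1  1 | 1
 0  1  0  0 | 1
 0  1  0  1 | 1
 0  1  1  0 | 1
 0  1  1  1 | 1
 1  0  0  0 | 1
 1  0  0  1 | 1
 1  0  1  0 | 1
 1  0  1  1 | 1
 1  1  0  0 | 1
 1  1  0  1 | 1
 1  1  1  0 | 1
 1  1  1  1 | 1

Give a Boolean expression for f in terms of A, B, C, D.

Only row (0,0,0,1) gives 0. So f is 1 everywhere except there — the complement of the minterm ¬A·¬B·¬C·D.

f(A, B, C, D) = ~(((~A & ~B) & ~C) & D)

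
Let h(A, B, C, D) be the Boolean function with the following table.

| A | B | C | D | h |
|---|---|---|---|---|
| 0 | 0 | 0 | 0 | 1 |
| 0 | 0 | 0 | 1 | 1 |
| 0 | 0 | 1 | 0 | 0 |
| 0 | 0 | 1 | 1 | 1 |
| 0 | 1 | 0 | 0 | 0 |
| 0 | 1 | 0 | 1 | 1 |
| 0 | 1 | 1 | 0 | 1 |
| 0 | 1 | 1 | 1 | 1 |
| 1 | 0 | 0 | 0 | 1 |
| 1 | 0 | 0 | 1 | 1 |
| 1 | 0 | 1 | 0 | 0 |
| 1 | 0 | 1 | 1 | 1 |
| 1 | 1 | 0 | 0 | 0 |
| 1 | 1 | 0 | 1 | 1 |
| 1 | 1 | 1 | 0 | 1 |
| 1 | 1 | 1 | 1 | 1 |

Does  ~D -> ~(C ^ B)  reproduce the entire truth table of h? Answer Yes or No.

Check the formula against h row by row:
  A=0, B=0, C=0, D=0: formula gives 1, h = 1 ✓
  A=0, B=0, C=0, D=1: formula gives 1, h = 1 ✓
  A=0, B=0, C=1, D=0: formula gives 0, h = 0 ✓
  A=0, B=0, C=1, D=1: formula gives 1, h = 1 ✓
  … (the remaining 12 rows also agree.)
No disagreement on any input; they are logically equivalent.

Yes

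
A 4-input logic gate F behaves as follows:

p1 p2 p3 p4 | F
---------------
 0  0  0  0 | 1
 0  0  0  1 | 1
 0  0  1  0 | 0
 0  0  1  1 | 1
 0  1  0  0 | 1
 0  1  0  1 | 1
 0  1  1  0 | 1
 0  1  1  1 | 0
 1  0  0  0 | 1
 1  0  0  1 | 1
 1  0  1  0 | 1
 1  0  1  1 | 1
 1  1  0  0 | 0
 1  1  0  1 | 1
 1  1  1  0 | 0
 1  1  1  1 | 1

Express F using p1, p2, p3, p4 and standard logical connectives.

F(p1, p2, p3, p4) = not ((((((not p1 and not p2) and p3) and not p4) or (((not p1 and p2) and p3) and p4)) or (((p1 and p2) and not p3) and not p4)) or (((p1 and p2) and p3) and not p4))

There are just 4 zero rows: (0,0,1,0), (0,1,1,1), (1,1,0,0), (1,1,1,0). Their minterms are ¬p1·¬p2·p3·¬p4, ¬p1·p2·p3·p4, p1·p2·¬p3·¬p4, p1·p2·p3·¬p4; the OR of those covers precisely the 0-outputs, and negating it yields F.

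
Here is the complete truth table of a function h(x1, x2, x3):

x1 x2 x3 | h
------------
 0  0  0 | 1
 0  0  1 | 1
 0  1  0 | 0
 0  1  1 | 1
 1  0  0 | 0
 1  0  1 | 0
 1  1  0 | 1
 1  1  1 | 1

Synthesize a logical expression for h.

h(x1, x2, x3) = ~((((~x1 & x2) & ~x3) | ((x1 & ~x2) & ~x3)) | ((x1 & ~x2) & x3))

h is 0 on only 3 rows — (0,1,0), (1,0,0), (1,0,1). Writing each as a minterm (¬x1·x2·¬x3, x1·¬x2·¬x3, x1·¬x2·x3) and OR-ing them characterizes exactly where h=0, so h is the negation of that disjunction.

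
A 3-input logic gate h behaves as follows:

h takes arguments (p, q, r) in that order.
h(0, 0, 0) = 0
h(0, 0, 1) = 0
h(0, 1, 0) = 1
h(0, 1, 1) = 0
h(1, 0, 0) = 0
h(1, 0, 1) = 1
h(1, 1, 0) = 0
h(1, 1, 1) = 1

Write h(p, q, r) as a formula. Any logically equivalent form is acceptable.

h(p, q, r) = (((not p and q) and not r) or ((p and not q) and r)) or ((p and q) and r)

h=1 on 3 inputs: (0,1,0), (1,0,1), (1,1,1). Reading each as a conjunction of literals (¬p·q·¬r, p·¬q·r, p·q·r) and taking the OR gives the canonical DNF.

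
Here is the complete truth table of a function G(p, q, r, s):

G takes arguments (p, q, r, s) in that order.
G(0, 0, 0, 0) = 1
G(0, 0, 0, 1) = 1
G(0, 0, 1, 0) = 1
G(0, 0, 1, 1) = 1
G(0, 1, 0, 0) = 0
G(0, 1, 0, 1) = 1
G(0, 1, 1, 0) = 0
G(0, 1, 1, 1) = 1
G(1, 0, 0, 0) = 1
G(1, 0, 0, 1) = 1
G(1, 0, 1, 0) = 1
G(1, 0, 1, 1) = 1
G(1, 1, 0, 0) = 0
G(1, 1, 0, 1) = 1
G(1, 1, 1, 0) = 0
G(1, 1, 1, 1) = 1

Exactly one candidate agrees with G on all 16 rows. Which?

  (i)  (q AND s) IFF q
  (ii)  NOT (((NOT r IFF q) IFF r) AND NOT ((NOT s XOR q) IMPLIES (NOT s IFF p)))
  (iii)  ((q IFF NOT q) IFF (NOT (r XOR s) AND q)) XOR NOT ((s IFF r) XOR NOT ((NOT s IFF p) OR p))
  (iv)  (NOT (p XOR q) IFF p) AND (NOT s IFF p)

i

(ii) fails at (0,0,0,0): the formula yields 0, G is 1.
(iii) fails at (0,0,0,0): the formula yields 0, G is 1.
(iv) fails at (0,0,0,0): the formula yields 0, G is 1.
That leaves (i). Evaluating it on every row reproduces the table of G exactly.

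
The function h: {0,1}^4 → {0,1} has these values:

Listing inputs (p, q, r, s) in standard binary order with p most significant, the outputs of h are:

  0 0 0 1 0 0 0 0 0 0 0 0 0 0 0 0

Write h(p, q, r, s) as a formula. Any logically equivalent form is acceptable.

h(p, q, r, s) = ((not p and not q) and r) and s

h is 1 on exactly one input, (0,0,1,1), whose minterm is ¬p·¬q·r·s. So h is just that conjunction.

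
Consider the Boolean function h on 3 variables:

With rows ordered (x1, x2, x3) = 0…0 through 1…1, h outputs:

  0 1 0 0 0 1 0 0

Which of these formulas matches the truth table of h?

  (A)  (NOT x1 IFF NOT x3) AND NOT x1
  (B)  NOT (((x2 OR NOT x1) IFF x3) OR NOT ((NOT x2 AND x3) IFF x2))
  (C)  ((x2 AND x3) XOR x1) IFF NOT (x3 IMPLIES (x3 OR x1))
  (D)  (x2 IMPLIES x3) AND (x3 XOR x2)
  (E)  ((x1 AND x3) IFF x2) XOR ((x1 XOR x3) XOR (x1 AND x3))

D

(A): at (0,0,0) it gives 1, but h = 0 — eliminated.
(B): at (0,0,0) it gives 1, but h = 0 — eliminated.
(C): at (0,0,0) it gives 1, but h = 0 — eliminated.
(E): at (0,0,0) it gives 1, but h = 0 — eliminated.
(D) is the remaining candidate, and it agrees with h on all 8 inputs.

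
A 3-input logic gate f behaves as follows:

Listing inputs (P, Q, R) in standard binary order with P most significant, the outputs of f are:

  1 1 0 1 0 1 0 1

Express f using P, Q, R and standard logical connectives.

f(P, Q, R) = not ((((not P and Q) and not R) or ((P and not Q) and not R)) or ((P and Q) and not R))

The 0-rows are (0,1,0), (1,0,0), (1,1,0). Take each as a conjunction (¬P·Q·¬R, P·¬Q·¬R, P·Q·¬R), form their disjunction, and complement — that gives a formula that is 1 everywhere f is.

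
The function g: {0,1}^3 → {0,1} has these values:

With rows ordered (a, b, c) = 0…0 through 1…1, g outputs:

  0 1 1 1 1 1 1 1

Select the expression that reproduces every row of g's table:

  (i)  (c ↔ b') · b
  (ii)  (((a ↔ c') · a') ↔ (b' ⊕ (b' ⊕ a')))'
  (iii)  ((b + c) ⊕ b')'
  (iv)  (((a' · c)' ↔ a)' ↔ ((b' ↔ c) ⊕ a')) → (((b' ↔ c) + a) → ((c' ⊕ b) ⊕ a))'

(i) disagrees with g on (0,0,1) (formula → 0, table → 1); rule it out.
(ii) disagrees with g on (0,0,0) (formula → 1, table → 0); rule it out.
(iii) disagrees with g on (0,1,0) (formula → 0, table → 1); rule it out.
That leaves (iv). Evaluating it on every row reproduces the table of g exactly.

iv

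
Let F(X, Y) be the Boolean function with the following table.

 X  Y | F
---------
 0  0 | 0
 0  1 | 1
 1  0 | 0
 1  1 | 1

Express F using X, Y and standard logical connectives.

The output simply equals Y.

F(X, Y) = Y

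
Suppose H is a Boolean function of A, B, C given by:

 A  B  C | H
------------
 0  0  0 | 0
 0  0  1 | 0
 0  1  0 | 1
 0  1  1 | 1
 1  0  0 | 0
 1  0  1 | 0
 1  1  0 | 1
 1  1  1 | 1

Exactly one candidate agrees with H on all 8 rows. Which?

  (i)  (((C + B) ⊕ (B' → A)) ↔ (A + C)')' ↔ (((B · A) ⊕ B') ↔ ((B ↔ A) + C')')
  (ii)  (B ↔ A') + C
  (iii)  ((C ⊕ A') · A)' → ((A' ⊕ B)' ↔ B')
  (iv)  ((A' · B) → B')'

i

(ii) disagrees with H on (0,0,1) (formula → 1, table → 0); rule it out.
(iii) disagrees with H on (0,1,0) (formula → 0, table → 1); rule it out.
(iv) disagrees with H on (1,1,0) (formula → 0, table → 1); rule it out.
(i) is the remaining candidate, and it agrees with H on all 8 inputs.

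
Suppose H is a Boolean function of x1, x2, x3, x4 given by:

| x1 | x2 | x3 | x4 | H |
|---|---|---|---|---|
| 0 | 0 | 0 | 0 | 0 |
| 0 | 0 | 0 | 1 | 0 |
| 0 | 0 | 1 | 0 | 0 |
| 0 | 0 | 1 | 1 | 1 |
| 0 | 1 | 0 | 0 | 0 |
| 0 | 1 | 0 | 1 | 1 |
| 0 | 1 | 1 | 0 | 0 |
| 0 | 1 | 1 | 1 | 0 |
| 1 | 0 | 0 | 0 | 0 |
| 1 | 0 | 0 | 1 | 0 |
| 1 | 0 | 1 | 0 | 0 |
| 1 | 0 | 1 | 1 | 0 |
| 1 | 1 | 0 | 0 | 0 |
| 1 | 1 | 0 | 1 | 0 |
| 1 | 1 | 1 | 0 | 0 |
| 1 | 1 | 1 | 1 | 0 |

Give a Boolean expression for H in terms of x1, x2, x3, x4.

Collect the rows where H=1 — (0,0,1,1), (0,1,0,1) — and write one minterm per row: ¬x1·¬x2·x3·x4, ¬x1·x2·¬x3·x4. Their union (logical OR) reproduces the table exactly.

H(x1, x2, x3, x4) = (((x1' · x2') · x3) · x4) + (((x1' · x2) · x3') · x4)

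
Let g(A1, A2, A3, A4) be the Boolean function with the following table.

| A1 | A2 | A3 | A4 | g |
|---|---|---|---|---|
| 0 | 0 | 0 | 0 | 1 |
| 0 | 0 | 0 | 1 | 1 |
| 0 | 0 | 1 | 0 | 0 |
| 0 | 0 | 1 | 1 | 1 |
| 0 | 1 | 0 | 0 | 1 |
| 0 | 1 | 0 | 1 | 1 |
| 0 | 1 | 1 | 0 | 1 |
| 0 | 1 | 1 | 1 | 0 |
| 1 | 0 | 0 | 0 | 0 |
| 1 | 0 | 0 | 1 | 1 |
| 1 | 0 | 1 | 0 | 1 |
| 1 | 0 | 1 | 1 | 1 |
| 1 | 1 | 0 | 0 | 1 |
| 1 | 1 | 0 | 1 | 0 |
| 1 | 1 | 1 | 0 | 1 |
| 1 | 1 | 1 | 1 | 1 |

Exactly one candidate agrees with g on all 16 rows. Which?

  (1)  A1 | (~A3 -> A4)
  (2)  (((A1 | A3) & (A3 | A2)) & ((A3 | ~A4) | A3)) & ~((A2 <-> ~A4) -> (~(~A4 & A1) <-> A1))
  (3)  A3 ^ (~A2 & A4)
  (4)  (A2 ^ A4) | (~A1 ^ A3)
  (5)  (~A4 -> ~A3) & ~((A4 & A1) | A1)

4

(1): at (0,0,0,0) it gives 0, but g = 1 — eliminated.
(2): at (0,0,0,0) it gives 0, but g = 1 — eliminated.
(3): at (0,0,0,0) it gives 0, but g = 1 — eliminated.
(5): at (0,1,1,0) it gives 0, but g = 1 — eliminated.
That leaves (4). Evaluating it on every row reproduces the table of g exactly.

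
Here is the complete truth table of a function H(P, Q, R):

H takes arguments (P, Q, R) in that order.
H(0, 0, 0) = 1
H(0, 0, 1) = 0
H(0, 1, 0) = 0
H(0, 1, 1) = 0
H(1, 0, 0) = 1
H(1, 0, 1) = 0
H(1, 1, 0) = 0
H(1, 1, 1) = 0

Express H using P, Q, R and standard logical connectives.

H(P, Q, R) = ((~P & ~Q) & ~R) | ((P & ~Q) & ~R)

H=1 on 2 inputs: (0,0,0), (1,0,0). Reading each as a conjunction of literals (¬P·¬Q·¬R, P·¬Q·¬R) and taking the OR gives the canonical DNF.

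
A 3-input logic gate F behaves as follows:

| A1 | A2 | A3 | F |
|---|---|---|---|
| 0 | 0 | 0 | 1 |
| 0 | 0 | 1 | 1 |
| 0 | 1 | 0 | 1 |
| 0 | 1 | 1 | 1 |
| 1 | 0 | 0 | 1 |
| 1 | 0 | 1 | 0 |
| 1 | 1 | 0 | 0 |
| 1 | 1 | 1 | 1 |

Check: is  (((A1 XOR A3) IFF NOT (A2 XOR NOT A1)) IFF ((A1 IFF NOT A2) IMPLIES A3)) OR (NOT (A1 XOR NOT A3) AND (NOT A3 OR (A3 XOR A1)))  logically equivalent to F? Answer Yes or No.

Evaluate (((A1 XOR A3) IFF NOT (A2 XOR NOT A1)) IFF ((A1 IFF NOT A2) IMPLIES A3)) OR (NOT (A1 XOR NOT A3) AND (NOT A3 OR (A3 XOR A1))) on each row and compare to F:
  A1=0, A2=0, A3=0: formula gives 1, F = 1 ✓
  A1=0, A2=0, A3=1: formula gives 1, F = 1 ✓
  A1=0, A2=1, A3=0: formula gives 1, F = 1 ✓
  A1=0, A2=1, A3=1: formula gives 1, F = 1 ✓
  A1=1, A2=0, A3=0: formula gives 1, F = 1 ✓
  …
  A1=1, A2=1, A3=0: formula gives 1, but F = 0 ✗
Since they disagree at (1,1,0), the expression is not a correct formula for F.

No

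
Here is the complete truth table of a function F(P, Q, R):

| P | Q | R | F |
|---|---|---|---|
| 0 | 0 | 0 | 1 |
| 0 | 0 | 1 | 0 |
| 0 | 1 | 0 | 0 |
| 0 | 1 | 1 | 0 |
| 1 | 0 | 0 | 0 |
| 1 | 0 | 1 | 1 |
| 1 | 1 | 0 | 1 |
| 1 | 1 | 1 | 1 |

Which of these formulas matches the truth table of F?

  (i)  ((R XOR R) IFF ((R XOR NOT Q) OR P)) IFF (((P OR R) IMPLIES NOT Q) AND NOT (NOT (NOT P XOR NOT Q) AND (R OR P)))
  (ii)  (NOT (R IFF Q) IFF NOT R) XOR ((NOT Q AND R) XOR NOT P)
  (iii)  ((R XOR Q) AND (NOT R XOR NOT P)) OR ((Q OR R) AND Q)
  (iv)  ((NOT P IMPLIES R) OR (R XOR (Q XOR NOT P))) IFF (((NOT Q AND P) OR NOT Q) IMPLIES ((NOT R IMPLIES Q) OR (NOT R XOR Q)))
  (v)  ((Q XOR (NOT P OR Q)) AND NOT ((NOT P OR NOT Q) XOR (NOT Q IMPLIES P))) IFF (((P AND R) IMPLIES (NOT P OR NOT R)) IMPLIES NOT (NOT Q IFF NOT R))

ii

(i) fails at (0,0,0): the formula yields 0, F is 1.
(iii) fails at (0,0,0): the formula yields 0, F is 1.
(iv) fails at (0,0,1): the formula yields 1, F is 0.
(v) fails at (0,1,1): the formula yields 1, F is 0.
(ii) is the remaining candidate, and it agrees with F on all 8 inputs.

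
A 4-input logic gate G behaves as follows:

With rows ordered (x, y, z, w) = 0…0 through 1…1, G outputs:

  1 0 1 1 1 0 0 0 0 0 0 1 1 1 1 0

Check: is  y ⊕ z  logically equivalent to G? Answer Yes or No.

Evaluate y ⊕ z on each row and compare to G:
  x=0, y=0, z=0, w=0: formula gives 0, but G = 1 ✗
Since they disagree at (0,0,0,0), the expression is not a correct formula for G.

No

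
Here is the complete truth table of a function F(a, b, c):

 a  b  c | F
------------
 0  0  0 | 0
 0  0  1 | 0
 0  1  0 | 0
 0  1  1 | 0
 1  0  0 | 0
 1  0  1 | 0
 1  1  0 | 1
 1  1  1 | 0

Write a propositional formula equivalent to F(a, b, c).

F(a, b, c) = (a · b) · c'

F is 1 on exactly one input, (1,1,0), whose minterm is a·b·¬c. So F is just that conjunction.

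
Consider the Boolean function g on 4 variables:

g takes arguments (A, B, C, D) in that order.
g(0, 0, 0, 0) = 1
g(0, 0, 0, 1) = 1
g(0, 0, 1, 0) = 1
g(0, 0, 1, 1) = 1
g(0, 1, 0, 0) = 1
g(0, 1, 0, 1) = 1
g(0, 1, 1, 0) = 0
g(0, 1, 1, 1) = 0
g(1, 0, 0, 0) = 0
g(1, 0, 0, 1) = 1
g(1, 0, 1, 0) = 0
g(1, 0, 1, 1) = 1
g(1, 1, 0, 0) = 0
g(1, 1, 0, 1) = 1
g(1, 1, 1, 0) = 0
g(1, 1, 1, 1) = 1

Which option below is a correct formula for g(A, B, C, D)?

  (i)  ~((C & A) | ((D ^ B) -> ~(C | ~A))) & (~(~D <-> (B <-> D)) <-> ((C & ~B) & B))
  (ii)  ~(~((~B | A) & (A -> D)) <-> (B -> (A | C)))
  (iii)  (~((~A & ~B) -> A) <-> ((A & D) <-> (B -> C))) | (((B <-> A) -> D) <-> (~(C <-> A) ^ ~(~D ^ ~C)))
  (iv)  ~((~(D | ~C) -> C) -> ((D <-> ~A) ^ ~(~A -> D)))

ii

(i) fails at (0,0,0,0): the formula yields 0, g is 1.
(iii) fails at (0,0,0,0): the formula yields 0, g is 1.
(iv) fails at (0,0,0,0): the formula yields 0, g is 1.
(ii) is the remaining candidate, and it agrees with g on all 16 inputs.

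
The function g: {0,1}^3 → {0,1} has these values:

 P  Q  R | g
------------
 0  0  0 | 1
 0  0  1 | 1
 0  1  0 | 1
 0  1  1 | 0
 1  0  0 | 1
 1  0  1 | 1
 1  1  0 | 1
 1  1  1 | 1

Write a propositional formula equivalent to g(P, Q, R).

Only row (0,1,1) gives 0. So g is 1 everywhere except there — the complement of the minterm ¬P·Q·R.

g(P, Q, R) = ¬((¬P ∧ Q) ∧ R)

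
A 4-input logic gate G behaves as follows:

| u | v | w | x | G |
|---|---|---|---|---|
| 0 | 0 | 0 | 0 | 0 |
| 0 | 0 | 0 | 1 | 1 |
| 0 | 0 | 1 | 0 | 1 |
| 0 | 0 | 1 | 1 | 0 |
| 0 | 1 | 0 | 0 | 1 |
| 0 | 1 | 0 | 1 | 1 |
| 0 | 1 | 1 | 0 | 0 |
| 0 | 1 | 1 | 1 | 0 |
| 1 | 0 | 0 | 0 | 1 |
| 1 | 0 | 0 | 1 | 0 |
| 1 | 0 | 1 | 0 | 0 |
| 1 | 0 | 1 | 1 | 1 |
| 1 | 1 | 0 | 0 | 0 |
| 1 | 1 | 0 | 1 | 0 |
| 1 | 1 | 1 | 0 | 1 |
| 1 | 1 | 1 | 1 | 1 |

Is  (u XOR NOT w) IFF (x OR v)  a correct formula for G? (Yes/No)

Yes

Check the formula against G row by row:
  u=0, v=0, w=0, x=0: formula gives 0, G = 0 ✓
  u=0, v=0, w=0, x=1: formula gives 1, G = 1 ✓
  u=0, v=0, w=1, x=0: formula gives 1, G = 1 ✓
  u=0, v=0, w=1, x=1: formula gives 0, G = 0 ✓
  …and likewise for the remaining 12 rows.
Every row agrees, so the formula is equivalent.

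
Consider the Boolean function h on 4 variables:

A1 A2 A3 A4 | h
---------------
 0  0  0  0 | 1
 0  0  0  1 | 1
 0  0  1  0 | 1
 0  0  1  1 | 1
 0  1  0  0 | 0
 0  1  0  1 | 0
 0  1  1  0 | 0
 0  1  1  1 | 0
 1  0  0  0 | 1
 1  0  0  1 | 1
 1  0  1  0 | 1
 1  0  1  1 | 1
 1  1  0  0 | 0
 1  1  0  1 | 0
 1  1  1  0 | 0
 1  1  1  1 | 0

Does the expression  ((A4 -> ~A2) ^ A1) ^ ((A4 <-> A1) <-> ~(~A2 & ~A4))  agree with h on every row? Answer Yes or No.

Yes

Evaluate ((A4 -> ~A2) ^ A1) ^ ((A4 <-> A1) <-> ~(~A2 & ~A4)) on each row and compare to h:
  A1=0, A2=0, A3=0, A4=0: formula gives 1, h = 1 ✓
  A1=0, A2=0, A3=0, A4=1: formula gives 1, h = 1 ✓
  A1=0, A2=0, A3=1, A4=0: formula gives 1, h = 1 ✓
  A1=0, A2=0, A3=1, A4=1: formula gives 1, h = 1 ✓
  …and likewise for the remaining 12 rows.
All 16 rows match — the expression computes h exactly.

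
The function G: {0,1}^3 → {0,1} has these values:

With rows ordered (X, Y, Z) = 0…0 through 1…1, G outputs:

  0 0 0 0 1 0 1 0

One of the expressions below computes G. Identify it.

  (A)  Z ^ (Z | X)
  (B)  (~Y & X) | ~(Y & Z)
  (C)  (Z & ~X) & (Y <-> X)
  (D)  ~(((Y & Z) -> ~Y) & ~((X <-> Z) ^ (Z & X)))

(B) disagrees with G on (0,0,0) (formula → 1, table → 0); rule it out.
(C) disagrees with G on (0,0,1) (formula → 1, table → 0); rule it out.
(D) disagrees with G on (0,0,0) (formula → 1, table → 0); rule it out.
(A) is the remaining candidate, and it agrees with G on all 8 inputs.

A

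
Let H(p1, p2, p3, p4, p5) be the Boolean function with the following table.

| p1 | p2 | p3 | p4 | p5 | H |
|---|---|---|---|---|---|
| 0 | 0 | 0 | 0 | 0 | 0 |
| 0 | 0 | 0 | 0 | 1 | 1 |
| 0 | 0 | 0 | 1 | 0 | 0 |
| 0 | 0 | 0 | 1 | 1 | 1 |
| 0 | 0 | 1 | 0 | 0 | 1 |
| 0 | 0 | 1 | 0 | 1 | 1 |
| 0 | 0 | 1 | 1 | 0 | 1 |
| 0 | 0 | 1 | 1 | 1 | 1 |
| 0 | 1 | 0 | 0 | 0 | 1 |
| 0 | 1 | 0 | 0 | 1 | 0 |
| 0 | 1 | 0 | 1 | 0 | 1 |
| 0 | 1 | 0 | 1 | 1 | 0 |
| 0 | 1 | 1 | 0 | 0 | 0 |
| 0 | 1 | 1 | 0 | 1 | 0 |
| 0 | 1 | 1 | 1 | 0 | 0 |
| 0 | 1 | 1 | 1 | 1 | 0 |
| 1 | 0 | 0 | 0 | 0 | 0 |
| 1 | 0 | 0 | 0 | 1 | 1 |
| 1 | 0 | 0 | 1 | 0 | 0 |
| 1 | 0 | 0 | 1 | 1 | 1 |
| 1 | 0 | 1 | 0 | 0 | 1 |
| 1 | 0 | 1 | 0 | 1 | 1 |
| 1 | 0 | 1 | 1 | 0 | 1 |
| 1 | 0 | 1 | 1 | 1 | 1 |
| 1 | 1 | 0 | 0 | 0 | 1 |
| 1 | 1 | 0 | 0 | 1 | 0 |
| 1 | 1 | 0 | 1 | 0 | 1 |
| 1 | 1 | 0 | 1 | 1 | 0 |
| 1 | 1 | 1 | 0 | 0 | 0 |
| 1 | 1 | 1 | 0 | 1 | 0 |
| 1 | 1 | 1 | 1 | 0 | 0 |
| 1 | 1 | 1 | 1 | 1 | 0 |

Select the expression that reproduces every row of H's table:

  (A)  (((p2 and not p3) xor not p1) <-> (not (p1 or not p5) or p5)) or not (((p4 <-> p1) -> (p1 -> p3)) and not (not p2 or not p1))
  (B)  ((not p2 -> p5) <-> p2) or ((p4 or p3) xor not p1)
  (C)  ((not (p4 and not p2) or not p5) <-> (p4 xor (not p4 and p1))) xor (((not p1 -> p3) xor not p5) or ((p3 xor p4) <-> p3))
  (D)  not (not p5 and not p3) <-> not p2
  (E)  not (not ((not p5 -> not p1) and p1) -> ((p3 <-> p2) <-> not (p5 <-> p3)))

D

(A) fails at (0,0,0,0,0): the formula yields 1, H is 0.
(B) fails at (0,0,0,0,0): the formula yields 1, H is 0.
(C) fails at (0,0,0,0,0): the formula yields 1, H is 0.
(E) fails at (0,0,0,0,0): the formula yields 1, H is 0.
(D) is the remaining candidate, and it agrees with H on all 32 inputs.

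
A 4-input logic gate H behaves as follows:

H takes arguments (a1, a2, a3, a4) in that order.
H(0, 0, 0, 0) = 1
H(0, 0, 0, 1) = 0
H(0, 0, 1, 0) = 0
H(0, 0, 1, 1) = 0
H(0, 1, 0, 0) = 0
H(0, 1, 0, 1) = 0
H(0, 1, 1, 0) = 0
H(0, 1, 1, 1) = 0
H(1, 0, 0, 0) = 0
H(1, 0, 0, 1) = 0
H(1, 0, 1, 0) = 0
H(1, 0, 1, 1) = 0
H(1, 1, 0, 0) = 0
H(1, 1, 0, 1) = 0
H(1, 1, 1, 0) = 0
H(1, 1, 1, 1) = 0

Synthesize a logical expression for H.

H is 1 on exactly one input, (0,0,0,0), whose minterm is ¬a1·¬a2·¬a3·¬a4. So H is just that conjunction.

H(a1, a2, a3, a4) = ((~a1 & ~a2) & ~a3) & ~a4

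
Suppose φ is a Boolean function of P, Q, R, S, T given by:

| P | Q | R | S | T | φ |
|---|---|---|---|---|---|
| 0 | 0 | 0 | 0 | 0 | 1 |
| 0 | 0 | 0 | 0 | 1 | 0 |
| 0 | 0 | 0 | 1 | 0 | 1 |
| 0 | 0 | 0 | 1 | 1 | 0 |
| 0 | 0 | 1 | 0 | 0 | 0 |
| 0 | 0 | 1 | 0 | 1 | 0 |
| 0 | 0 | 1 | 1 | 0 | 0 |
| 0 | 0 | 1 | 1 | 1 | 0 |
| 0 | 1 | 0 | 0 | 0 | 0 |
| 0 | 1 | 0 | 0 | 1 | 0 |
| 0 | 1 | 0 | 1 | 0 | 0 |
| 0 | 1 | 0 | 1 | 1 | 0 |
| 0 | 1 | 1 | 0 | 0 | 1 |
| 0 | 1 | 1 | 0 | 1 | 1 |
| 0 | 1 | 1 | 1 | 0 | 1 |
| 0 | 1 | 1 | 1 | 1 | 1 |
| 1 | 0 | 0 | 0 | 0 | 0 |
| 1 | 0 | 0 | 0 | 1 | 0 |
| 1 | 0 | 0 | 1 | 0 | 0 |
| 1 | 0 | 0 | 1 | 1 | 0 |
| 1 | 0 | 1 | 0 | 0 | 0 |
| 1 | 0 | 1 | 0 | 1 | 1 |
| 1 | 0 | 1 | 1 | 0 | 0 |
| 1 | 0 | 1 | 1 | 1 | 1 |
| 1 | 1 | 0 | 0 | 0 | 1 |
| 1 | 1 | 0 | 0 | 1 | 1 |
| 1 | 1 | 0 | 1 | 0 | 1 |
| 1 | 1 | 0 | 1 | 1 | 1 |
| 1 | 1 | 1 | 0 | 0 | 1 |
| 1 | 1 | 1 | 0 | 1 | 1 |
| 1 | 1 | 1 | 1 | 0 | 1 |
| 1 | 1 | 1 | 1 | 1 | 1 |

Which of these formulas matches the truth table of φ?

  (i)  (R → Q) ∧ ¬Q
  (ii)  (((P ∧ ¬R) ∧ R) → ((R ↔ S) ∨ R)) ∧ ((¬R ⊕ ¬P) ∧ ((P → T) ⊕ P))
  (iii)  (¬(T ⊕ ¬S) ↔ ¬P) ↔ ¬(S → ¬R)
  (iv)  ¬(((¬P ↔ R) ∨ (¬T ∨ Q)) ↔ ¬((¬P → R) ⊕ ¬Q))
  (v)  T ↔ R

(i): at (0,0,0,0,1) it gives 1, but φ = 0 — eliminated.
(ii): at (0,0,0,0,0) it gives 0, but φ = 1 — eliminated.
(iii): at (0,0,0,1,0) it gives 0, but φ = 1 — eliminated.
(v): at (0,0,1,0,1) it gives 1, but φ = 0 — eliminated.
(iv) is the remaining candidate, and it agrees with φ on all 32 inputs.

iv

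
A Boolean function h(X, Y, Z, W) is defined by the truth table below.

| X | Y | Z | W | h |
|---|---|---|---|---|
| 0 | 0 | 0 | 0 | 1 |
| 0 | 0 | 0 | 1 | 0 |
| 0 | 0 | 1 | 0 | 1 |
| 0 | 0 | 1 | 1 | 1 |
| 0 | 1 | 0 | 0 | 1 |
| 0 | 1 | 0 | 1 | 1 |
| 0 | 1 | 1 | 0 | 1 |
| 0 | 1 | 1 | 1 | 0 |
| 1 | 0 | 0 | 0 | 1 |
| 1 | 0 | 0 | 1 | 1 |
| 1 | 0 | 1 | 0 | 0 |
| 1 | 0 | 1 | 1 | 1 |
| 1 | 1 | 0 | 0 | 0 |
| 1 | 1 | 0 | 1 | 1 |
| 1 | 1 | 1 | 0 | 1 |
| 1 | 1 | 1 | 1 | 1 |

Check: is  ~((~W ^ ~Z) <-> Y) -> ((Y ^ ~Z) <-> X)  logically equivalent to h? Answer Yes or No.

Check the formula against h row by row:
  X=0, Y=0, Z=0, W=0: formula gives 1, h = 1 ✓
  X=0, Y=0, Z=0, W=1: formula gives 0, h = 0 ✓
  X=0, Y=0, Z=1, W=0: formula gives 1, h = 1 ✓
  X=0, Y=0, Z=1, W=1: formula gives 1, h = 1 ✓
  … (the remaining 12 rows also agree.)
All 16 rows match — the expression computes h exactly.

Yes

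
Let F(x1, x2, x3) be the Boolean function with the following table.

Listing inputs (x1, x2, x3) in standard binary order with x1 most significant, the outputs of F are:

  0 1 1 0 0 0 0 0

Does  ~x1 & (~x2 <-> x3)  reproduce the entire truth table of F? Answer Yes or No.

Evaluate ~x1 & (~x2 <-> x3) on each row and compare to F:
  x1=0, x2=0, x3=0: formula gives 0, F = 0 ✓
  x1=0, x2=0, x3=1: formula gives 1, F = 1 ✓
  x1=0, x2=1, x3=0: formula gives 1, F = 1 ✓
  x1=0, x2=1, x3=1: formula gives 0, F = 0 ✓
  x1=1, x2=0, x3=0: formula gives 0, F = 0 ✓
  …and likewise for the remaining 3 rows.
No disagreement on any input; they are logically equivalent.

Yes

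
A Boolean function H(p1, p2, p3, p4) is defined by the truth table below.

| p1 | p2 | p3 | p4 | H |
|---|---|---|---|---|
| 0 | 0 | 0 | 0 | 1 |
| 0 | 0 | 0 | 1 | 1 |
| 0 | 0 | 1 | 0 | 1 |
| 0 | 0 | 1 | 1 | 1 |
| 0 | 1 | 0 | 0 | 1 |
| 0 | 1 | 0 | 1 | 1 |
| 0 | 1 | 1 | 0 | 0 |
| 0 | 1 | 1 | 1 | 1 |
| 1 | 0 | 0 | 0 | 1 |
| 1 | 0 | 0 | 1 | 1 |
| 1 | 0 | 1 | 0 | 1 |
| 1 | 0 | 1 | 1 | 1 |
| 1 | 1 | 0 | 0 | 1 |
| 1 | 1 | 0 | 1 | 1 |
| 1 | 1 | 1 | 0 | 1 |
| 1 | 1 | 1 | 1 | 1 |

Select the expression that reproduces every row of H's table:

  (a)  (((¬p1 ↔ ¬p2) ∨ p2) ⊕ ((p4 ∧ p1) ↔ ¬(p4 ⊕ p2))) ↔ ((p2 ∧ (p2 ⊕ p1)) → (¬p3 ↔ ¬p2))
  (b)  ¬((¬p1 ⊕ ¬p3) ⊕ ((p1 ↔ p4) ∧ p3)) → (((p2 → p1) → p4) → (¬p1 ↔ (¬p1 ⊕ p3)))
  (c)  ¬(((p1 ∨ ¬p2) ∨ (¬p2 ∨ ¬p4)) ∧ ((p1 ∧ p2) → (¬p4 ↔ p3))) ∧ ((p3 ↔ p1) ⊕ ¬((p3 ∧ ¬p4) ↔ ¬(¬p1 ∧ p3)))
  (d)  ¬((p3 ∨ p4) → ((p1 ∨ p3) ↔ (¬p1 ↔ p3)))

b

(a) fails at (0,0,0,1): the formula yields 0, H is 1.
(c) fails at (0,0,0,0): the formula yields 0, H is 1.
(d) fails at (0,0,0,0): the formula yields 0, H is 1.
That leaves (b). Evaluating it on every row reproduces the table of H exactly.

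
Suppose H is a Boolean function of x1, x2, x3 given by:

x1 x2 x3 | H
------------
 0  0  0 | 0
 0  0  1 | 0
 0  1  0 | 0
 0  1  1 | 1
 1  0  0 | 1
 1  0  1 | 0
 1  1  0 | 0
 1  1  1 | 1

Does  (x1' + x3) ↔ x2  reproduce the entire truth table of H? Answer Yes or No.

No

Evaluate (x1' + x3) ↔ x2 on each row and compare to H:
  x1=0, x2=0, x3=0: formula gives 0, H = 0 ✓
  x1=0, x2=0, x3=1: formula gives 0, H = 0 ✓
  x1=0, x2=1, x3=0: formula gives 1, but H = 0 ✗
A single disagreement suffices: at (0,1,0) they differ, so the formula does not compute H.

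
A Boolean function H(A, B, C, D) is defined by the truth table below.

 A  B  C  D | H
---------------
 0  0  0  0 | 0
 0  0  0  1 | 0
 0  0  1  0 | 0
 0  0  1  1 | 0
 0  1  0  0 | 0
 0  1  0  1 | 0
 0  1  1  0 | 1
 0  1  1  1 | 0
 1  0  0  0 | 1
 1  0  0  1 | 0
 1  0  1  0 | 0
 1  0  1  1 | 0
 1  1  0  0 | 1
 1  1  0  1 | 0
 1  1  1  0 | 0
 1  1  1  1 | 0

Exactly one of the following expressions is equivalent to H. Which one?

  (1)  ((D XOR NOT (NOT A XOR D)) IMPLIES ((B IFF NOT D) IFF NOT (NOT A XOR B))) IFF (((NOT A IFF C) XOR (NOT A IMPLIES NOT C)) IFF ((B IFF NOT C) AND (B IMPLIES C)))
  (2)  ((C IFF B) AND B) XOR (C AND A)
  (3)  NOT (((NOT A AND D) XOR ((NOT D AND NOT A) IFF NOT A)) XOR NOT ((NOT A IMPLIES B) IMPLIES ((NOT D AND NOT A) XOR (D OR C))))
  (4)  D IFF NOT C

3

(1) disagrees with H on (0,0,1,0) (formula → 1, table → 0); rule it out.
(2) disagrees with H on (0,1,1,1) (formula → 1, table → 0); rule it out.
(4) disagrees with H on (0,0,0,1) (formula → 1, table → 0); rule it out.
(3) is the remaining candidate, and it agrees with H on all 16 inputs.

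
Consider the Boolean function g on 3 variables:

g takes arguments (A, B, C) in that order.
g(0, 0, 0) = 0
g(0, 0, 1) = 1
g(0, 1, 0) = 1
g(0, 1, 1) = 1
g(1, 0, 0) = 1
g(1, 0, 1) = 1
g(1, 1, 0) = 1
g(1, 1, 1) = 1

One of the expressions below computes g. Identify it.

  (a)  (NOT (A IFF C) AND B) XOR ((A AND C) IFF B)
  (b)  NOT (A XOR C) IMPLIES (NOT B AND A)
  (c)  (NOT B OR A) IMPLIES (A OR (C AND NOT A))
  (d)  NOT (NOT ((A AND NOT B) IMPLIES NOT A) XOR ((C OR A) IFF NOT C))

(a): at (0,0,0) it gives 1, but g = 0 — eliminated.
(b): at (0,1,0) it gives 0, but g = 1 — eliminated.
(d): at (0,0,0) it gives 1, but g = 0 — eliminated.
Only (c) survives; checking it on all 8 rows confirms it matches g.

c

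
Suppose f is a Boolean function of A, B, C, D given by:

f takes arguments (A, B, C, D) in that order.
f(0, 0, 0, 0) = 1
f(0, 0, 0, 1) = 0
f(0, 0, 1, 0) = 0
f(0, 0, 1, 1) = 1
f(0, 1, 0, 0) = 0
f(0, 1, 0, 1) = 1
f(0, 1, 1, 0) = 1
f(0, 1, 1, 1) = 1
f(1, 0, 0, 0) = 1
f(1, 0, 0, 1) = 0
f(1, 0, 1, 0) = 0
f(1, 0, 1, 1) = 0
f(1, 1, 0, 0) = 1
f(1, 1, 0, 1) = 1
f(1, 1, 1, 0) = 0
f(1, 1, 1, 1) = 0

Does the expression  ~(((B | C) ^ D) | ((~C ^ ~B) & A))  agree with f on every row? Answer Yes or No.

Test each input against both f and the formula:
  A=0, B=0, C=0, D=0: formula gives 1, f = 1 ✓
  A=0, B=0, C=0, D=1: formula gives 0, f = 0 ✓
  A=0, B=0, C=1, D=0: formula gives 0, f = 0 ✓
  A=0, B=0, C=1, D=1: formula gives 1, f = 1 ✓
  …
  A=0, B=1, C=1, D=0: formula gives 0, but f = 1 ✗
Row (0,1,1,0) is a counterexample, so the formula is not equivalent to f.

No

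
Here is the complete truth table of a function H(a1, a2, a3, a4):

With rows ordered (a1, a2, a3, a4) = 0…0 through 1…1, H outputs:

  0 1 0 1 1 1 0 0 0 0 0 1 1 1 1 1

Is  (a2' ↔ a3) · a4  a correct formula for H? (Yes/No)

No

Check the formula against H row by row:
  a1=0, a2=0, a3=0, a4=0: formula gives 0, H = 0 ✓
  a1=0, a2=0, a3=0, a4=1: formula gives 0, but H = 1 ✗
A single disagreement suffices: at (0,0,0,1) they differ, so the formula does not compute H.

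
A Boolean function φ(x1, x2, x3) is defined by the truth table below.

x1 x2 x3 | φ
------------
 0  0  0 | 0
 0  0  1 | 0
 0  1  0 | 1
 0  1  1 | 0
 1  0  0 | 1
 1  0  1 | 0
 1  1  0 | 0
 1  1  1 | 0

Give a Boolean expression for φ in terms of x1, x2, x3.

Collect the rows where φ=1 — (0,1,0), (1,0,0) — and write one minterm per row: ¬x1·x2·¬x3, x1·¬x2·¬x3. Their union (logical OR) reproduces the table exactly.

φ(x1, x2, x3) = ((not x1 and x2) and not x3) or ((x1 and not x2) and not x3)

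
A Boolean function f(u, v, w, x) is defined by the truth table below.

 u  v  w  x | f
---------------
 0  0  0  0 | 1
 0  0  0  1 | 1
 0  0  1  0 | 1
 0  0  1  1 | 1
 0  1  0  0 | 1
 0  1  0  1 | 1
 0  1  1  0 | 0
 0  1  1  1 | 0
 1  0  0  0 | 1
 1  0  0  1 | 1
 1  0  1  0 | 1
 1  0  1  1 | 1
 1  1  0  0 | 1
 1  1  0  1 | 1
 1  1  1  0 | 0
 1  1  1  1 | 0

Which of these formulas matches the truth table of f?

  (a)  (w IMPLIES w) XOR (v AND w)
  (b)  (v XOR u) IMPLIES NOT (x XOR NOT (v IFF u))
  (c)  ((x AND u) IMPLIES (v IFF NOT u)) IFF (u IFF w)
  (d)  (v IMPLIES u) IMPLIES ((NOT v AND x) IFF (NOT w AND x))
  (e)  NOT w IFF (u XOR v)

(b) disagrees with f on (0,1,0,0) (formula → 0, table → 1); rule it out.
(c) disagrees with f on (0,0,1,0) (formula → 0, table → 1); rule it out.
(d) disagrees with f on (0,0,1,1) (formula → 0, table → 1); rule it out.
(e) disagrees with f on (0,0,0,0) (formula → 0, table → 1); rule it out.
Only (a) survives; checking it on all 16 rows confirms it matches f.

a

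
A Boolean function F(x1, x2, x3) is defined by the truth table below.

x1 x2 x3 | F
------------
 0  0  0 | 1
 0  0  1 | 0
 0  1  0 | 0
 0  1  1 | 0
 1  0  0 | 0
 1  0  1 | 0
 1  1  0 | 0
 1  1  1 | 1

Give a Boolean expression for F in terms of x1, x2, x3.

F=1 on 2 inputs: (0,0,0), (1,1,1). Reading each as a conjunction of literals (¬x1·¬x2·¬x3, x1·x2·x3) and taking the OR gives the canonical DNF.

F(x1, x2, x3) = ((NOT x1 AND NOT x2) AND NOT x3) OR ((x1 AND x2) AND x3)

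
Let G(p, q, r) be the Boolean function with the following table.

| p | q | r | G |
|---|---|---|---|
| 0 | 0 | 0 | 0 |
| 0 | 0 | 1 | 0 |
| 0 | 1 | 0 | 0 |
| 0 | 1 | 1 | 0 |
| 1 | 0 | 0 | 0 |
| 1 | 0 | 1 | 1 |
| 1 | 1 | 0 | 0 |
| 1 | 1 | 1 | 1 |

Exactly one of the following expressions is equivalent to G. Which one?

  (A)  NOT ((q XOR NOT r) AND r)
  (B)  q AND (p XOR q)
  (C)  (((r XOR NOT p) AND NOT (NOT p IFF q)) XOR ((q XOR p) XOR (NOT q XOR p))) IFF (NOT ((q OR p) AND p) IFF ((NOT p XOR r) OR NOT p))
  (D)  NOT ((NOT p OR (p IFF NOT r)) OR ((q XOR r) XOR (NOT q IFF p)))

D

(A) fails at (0,0,0): the formula yields 1, G is 0.
(B) fails at (0,1,0): the formula yields 1, G is 0.
(C) fails at (0,0,1): the formula yields 1, G is 0.
Only (D) survives; checking it on all 8 rows confirms it matches G.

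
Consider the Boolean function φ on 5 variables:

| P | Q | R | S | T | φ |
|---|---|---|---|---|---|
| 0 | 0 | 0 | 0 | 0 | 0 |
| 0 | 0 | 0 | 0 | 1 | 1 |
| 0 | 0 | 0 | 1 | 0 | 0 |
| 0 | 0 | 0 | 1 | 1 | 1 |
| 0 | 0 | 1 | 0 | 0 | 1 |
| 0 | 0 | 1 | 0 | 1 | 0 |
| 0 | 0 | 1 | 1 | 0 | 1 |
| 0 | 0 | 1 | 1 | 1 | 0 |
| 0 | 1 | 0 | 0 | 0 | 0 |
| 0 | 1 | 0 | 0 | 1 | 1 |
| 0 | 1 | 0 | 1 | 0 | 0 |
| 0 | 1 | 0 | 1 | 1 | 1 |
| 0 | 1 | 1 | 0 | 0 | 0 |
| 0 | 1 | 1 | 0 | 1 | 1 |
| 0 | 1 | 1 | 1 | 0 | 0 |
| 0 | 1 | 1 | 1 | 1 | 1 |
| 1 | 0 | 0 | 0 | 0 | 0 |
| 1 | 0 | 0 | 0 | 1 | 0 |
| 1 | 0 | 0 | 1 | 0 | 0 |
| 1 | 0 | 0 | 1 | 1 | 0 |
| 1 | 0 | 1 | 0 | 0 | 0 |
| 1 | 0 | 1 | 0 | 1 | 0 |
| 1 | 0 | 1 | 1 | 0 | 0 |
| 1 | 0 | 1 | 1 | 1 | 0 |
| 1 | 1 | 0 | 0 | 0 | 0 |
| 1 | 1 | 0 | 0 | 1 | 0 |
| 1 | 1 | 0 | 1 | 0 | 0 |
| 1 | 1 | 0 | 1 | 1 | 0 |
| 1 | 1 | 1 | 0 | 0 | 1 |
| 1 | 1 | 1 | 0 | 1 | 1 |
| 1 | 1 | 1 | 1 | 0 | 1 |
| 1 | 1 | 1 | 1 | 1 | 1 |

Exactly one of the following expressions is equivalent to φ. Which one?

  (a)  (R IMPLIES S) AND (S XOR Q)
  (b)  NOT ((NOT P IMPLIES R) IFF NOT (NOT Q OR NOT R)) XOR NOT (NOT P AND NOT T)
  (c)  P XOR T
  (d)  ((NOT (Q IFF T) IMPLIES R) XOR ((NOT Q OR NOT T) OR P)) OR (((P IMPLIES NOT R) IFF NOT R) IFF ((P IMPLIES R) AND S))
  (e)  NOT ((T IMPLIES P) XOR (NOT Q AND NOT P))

(a) disagrees with φ on (0,0,0,0,1) (formula → 0, table → 1); rule it out.
(c) disagrees with φ on (0,0,1,0,0) (formula → 0, table → 1); rule it out.
(d) disagrees with φ on (0,0,0,1,0) (formula → 1, table → 0); rule it out.
(e) disagrees with φ on (0,0,0,0,0) (formula → 1, table → 0); rule it out.
That leaves (b). Evaluating it on every row reproduces the table of φ exactly.

b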